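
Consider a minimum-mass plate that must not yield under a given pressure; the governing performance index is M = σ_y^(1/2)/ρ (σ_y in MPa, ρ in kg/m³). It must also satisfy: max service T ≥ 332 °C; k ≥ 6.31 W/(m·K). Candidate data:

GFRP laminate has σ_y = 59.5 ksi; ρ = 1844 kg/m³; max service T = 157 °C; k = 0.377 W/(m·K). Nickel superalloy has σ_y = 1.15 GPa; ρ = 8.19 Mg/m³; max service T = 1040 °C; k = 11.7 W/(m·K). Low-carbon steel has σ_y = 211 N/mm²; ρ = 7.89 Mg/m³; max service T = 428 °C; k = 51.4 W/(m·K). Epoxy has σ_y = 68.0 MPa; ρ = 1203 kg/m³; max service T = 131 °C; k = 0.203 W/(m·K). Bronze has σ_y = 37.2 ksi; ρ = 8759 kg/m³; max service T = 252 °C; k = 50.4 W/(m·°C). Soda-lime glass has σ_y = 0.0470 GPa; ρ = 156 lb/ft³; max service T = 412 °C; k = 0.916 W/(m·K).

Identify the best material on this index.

nickel superalloy

Screen on constraints: max service T ≥ 332 °C; k ≥ 6.31 W/(m·K). Survivors: nickel superalloy, low-carbon steel.
Convert each candidate to consistent units, then evaluate M:
  nickel superalloy: σ_y = 1150 MPa, ρ = 8190 kg/m³
  low-carbon steel: σ_y = 211.0 MPa, ρ = 7890 kg/m³
  nickel superalloy: M = 4.14×10⁻³
  low-carbon steel: M = 1.84×10⁻³
Highest index: nickel superalloy.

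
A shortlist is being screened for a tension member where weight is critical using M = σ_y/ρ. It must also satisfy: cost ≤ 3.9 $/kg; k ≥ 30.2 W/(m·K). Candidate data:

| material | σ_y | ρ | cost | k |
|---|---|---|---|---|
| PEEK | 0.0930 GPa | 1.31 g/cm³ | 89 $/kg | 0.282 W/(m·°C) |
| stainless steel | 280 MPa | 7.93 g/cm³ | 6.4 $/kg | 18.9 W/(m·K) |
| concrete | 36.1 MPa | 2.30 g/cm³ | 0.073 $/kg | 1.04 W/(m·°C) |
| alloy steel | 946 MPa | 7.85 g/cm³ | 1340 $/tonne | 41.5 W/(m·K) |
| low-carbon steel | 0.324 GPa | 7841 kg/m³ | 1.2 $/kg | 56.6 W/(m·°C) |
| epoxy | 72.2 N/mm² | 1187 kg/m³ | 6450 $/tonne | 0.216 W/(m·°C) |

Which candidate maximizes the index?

alloy steel

Screen on constraints: cost ≤ 3.9 $/kg; k ≥ 30.2 W/(m·K). Survivors: alloy steel, low-carbon steel.
Putting every candidate on a common basis:
  alloy steel: σ_y = 946.0 MPa, ρ = 7850 kg/m³
  low-carbon steel: σ_y = 324.0 MPa, ρ = 7841 kg/m³
  alloy steel: M = 121 kN·m/kg
  low-carbon steel: M = 41.3 kN·m/kg
Alloy steel has the largest M.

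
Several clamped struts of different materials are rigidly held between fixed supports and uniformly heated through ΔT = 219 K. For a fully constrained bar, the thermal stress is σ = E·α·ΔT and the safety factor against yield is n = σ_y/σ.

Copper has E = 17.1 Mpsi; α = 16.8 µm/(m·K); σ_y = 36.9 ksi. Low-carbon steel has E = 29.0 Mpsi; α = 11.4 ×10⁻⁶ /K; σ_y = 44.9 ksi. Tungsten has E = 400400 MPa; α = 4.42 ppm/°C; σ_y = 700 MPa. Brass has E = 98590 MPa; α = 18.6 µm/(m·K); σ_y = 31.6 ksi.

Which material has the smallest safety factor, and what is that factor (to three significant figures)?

brass, n = 0.543

With everything in SI (GPa, ×10⁻⁶/K, MPa):
  copper: E = 117.9, α = 16.8, σ_y = 254.4 → σ = 434 MPa, n = 0.587
  low-carbon steel: E = 199.9, α = 11.4, σ_y = 309.6 → σ = 499 MPa, n = 0.620
  tungsten: E = 400.4, α = 4.42, σ_y = 700.0 → σ = 388 MPa, n = 1.81
  brass: E = 98.59, α = 18.6, σ_y = 217.9 → σ = 402 MPa, n = 0.543
Smallest n: brass with n = 0.543.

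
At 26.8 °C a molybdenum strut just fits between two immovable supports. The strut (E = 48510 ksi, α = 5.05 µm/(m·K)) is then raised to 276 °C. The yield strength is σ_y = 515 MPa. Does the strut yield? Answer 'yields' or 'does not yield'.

does not yield

E = 48510 ksi = 334.5 GPa.
ΔT = 249.2 K. Constrained thermal stress σ = E·α·ΔT = 334.5×10³ MPa × 5.05×10⁻⁶ × 249.2 = 421 MPa (compressive).
Compare to σ_y = 515 MPa: σ < σ_y, so it does not yield.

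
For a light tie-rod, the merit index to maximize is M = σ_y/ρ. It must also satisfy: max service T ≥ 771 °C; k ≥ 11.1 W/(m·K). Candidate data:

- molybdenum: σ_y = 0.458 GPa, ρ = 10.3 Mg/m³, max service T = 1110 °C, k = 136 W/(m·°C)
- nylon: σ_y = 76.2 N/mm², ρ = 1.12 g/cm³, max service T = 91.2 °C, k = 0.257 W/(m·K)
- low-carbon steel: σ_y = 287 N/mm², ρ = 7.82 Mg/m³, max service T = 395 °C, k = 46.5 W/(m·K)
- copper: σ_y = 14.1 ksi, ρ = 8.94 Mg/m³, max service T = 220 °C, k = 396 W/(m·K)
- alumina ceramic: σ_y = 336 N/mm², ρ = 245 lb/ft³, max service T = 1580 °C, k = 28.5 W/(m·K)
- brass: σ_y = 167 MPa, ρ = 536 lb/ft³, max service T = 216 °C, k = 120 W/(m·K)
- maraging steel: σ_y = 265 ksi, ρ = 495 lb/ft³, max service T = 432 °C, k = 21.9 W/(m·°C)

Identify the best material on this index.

Screen on constraints: max service T ≥ 771 °C; k ≥ 11.1 W/(m·K). Survivors: molybdenum, alumina ceramic.
After converting to SI:
  molybdenum: σ_y = 458.0 MPa, ρ = 10300 kg/m³
  alumina ceramic: σ_y = 336.0 MPa, ρ = 3925 kg/m³
  alumina ceramic: M = 85.6 kN·m/kg
  molybdenum: M = 44.5 kN·m/kg
The maximum is for alumina ceramic.

alumina ceramic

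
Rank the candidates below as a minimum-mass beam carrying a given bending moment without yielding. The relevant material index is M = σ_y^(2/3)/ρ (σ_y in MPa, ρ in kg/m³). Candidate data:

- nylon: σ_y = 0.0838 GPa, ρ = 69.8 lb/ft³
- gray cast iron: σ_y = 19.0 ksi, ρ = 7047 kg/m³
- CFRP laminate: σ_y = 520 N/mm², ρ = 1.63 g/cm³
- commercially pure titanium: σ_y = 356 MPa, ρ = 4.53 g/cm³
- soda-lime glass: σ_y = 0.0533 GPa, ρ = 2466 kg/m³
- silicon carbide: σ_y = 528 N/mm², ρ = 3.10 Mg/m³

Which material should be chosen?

CFRP laminate

Normalizing units and computing the index:
  nylon: σ_y = 83.80 MPa, ρ = 1118 kg/m³
  gray cast iron: σ_y = 131.0 MPa, ρ = 7047 kg/m³
  CFRP laminate: σ_y = 520.0 MPa, ρ = 1630 kg/m³
  commercially pure titanium: σ_y = 356.0 MPa, ρ = 4530 kg/m³
  soda-lime glass: σ_y = 53.30 MPa, ρ = 2466 kg/m³
  silicon carbide: σ_y = 528.0 MPa, ρ = 3100 kg/m³
  CFRP laminate: M = 39.7×10⁻³
  silicon carbide: M = 21.1×10⁻³
  nylon: M = 17.1×10⁻³
  commercially pure titanium: M = 11.1×10⁻³
  soda-lime glass: M = 5.74×10⁻³
  gray cast iron: M = 3.66×10⁻³
CFRP laminate ranks first.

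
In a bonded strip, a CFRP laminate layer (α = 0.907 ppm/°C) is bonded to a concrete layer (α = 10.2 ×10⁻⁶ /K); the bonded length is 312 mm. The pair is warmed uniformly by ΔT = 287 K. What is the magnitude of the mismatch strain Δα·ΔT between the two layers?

2.67×10⁻³

Δα = |0.907 − 10.2|×10⁻⁶/K = 9.29×10⁻⁶/K.
Mismatch strain = Δα·ΔT = 9.29×10⁻⁶ × 287.0 = 2.67×10⁻³.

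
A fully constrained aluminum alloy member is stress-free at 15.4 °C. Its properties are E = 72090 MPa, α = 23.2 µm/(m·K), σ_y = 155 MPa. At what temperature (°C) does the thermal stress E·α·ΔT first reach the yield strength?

108 °C

E = 72090 MPa = 72.09 GPa.
E·α·ΔT = 155.0 MPa ⇒ ΔT = 155.0 / (72.09×10³ × 23.2×10⁻⁶) = 92.68 K.
T = 15.4 + 92.68 = 108.1 °C.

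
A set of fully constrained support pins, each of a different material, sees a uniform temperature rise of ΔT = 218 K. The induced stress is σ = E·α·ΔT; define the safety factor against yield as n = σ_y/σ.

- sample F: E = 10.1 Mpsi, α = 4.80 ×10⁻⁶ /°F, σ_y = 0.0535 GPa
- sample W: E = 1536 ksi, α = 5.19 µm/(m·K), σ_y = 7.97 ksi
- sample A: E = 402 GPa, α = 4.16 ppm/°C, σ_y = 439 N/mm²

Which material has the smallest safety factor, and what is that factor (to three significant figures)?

sample F, n = 0.408

Per material, after unit conversion:
  sample F: E = 69.64, α = 8.64, σ_y = 53.50 → σ = 131 MPa, n = 0.408
  sample W: E = 10.59, α = 5.19, σ_y = 54.95 → σ = 12.0 MPa, n = 4.59
  sample A: E = 402.0, α = 4.16, σ_y = 439.0 → σ = 365 MPa, n = 1.20
Sample F has the lowest safety factor, n = 0.408.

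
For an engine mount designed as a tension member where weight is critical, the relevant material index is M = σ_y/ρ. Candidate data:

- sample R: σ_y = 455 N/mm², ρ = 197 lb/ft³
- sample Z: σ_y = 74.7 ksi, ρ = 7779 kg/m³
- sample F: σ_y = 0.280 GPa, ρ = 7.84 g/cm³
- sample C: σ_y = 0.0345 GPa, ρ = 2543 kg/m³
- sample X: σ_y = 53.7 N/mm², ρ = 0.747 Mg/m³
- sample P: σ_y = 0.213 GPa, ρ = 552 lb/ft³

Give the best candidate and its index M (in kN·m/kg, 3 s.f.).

sample R, M = 144 kN·m/kg

After converting to SI:
  sample R: σ_y = 455.0 MPa, ρ = 3156 kg/m³
  sample Z: σ_y = 515.0 MPa, ρ = 7779 kg/m³
  sample F: σ_y = 280.0 MPa, ρ = 7840 kg/m³
  sample C: σ_y = 34.50 MPa, ρ = 2543 kg/m³
  sample X: σ_y = 53.70 MPa, ρ = 747.0 kg/m³
  sample P: σ_y = 213.0 MPa, ρ = 8842 kg/m³
  sample R: M = 144 kN·m/kg
  sample X: M = 71.9 kN·m/kg
  sample Z: M = 66.2 kN·m/kg
  sample F: M = 35.7 kN·m/kg
  sample P: M = 24.1 kN·m/kg
  sample C: M = 13.6 kN·m/kg
Sample R ranks first.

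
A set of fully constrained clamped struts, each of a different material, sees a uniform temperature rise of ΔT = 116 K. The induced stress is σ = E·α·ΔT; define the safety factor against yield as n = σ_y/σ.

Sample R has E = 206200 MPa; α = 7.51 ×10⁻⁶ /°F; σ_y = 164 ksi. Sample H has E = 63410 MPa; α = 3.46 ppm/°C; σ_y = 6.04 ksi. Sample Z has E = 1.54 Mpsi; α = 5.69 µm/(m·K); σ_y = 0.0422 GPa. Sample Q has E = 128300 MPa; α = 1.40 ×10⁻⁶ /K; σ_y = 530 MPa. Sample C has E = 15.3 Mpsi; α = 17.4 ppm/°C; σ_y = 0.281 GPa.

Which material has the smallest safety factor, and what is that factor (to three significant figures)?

Per material, after unit conversion:
  sample R: E = 206.2, α = 13.5, σ_y = 1131 → σ = 323 MPa, n = 3.50
  sample H: E = 63.41, α = 3.46, σ_y = 41.64 → σ = 25.5 MPa, n = 1.64
  sample Z: E = 10.62, α = 5.69, σ_y = 42.20 → σ = 7.01 MPa, n = 6.02
  sample Q: E = 128.3, α = 1.40, σ_y = 530.0 → σ = 20.8 MPa, n = 25.4
  sample C: E = 105.5, α = 17.4, σ_y = 281.0 → σ = 213 MPa, n = 1.32
Sample C has the lowest safety factor, n = 1.32.

sample C, n = 1.32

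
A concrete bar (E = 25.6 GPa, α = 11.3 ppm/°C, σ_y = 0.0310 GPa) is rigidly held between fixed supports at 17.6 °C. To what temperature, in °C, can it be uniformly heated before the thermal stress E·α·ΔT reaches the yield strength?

125 °C

σ_y = 0.0310 GPa = 31.00 MPa.
E·α·ΔT = 31.00 MPa ⇒ ΔT = 31.00 / (25.60×10³ × 11.3×10⁻⁶) = 107.2 K.
T = 17.6 + 107.2 = 124.8 °C.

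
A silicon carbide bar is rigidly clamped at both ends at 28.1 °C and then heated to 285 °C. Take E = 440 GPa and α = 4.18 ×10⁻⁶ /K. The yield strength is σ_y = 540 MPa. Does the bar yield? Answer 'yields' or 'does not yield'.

ΔT = 256.9 K. Constrained thermal stress σ = E·α·ΔT = 440.0×10³ MPa × 4.18×10⁻⁶ × 256.9 = 472 MPa (compressive).
Compare to σ_y = 540 MPa: σ < σ_y, so it does not yield.

does not yield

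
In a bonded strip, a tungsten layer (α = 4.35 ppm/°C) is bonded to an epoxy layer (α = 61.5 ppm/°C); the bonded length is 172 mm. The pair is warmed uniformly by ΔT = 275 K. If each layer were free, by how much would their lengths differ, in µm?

Δα = |4.35 − 61.5|×10⁻⁶/K = 57.1×10⁻⁶/K.
ΔL_mismatch = Δα·L·ΔT = 57.1×10⁻⁶ × 172.0 mm × 275.0 K = 2700 µm.

2700 µm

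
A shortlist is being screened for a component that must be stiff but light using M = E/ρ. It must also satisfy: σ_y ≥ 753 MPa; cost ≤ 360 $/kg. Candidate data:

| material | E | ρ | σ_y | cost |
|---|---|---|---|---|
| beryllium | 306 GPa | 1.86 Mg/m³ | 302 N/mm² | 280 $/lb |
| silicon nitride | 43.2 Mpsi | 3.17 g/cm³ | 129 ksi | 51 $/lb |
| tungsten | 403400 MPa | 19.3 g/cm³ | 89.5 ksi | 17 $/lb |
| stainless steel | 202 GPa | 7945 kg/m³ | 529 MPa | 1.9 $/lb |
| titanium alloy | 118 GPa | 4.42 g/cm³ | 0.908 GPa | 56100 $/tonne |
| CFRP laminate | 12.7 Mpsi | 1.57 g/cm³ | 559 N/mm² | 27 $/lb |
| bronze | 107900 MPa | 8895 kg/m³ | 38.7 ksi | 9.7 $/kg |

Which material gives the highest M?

silicon nitride

Screen on constraints: σ_y ≥ 753 MPa; cost ≤ 360 $/kg. Survivors: silicon nitride, titanium alloy.
Putting every candidate on a common basis:
  silicon nitride: E = 297.9 GPa, ρ = 3170 kg/m³
  titanium alloy: E = 118.0 GPa, ρ = 4420 kg/m³
  silicon nitride: M = 94.0 MN·m/kg
  titanium alloy: M = 26.7 MN·m/kg
Silicon nitride has the largest M.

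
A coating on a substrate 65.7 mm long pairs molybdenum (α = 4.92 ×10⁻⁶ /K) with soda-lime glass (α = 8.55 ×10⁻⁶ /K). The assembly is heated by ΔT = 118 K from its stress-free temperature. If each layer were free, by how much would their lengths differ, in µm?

Δα = |4.92 − 8.55|×10⁻⁶/K = 3.63×10⁻⁶/K.
ΔL_mismatch = Δα·L·ΔT = 3.63×10⁻⁶ × 65.7 mm × 118.0 K = 28.1 µm.

28.1 µm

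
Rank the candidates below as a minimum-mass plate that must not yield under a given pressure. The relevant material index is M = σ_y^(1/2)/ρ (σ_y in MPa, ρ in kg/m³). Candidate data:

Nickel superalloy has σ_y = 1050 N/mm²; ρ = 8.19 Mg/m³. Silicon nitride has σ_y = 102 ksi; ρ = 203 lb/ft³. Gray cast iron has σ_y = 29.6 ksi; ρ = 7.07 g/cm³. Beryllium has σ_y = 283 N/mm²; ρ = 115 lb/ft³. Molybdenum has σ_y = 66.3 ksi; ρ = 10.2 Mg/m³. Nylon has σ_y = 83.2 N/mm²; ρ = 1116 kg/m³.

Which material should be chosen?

beryllium

Putting every candidate on a common basis:
  nickel superalloy: σ_y = 1050 MPa, ρ = 8190 kg/m³
  silicon nitride: σ_y = 703.3 MPa, ρ = 3252 kg/m³
  gray cast iron: σ_y = 204.1 MPa, ρ = 7070 kg/m³
  beryllium: σ_y = 283.0 MPa, ρ = 1842 kg/m³
  molybdenum: σ_y = 457.1 MPa, ρ = 10200 kg/m³
  nylon: σ_y = 83.20 MPa, ρ = 1116 kg/m³
  beryllium: M = 9.13×10⁻³
  nylon: M = 8.17×10⁻³
  silicon nitride: M = 8.16×10⁻³
  nickel superalloy: M = 3.96×10⁻³
  molybdenum: M = 2.10×10⁻³
  gray cast iron: M = 2.02×10⁻³
Beryllium has the largest M.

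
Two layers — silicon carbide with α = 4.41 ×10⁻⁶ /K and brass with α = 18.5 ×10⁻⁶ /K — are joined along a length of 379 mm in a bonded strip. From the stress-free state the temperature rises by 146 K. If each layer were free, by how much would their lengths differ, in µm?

780 µm

Δα = |4.41 − 18.5|×10⁻⁶/K = 14.1×10⁻⁶/K.
ΔL_mismatch = Δα·L·ΔT = 14.1×10⁻⁶ × 379.0 mm × 146.0 K = 780 µm.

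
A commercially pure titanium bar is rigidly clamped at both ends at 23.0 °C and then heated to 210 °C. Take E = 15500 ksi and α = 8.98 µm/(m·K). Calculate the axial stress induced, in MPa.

179 MPa

E = 15500 ksi = 106.9 GPa.
ΔT = 187.0 K. Constrained thermal stress σ = E·α·ΔT = 106.9×10³ MPa × 8.98×10⁻⁶ × 187.0 = 179 MPa (compressive).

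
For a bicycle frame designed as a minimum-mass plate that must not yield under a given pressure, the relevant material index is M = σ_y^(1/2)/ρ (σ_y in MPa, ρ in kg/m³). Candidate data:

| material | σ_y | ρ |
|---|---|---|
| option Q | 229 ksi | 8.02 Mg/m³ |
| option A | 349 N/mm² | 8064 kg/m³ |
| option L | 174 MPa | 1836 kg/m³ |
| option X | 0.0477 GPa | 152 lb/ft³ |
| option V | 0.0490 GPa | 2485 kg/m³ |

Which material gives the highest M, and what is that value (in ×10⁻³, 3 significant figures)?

Putting every candidate on a common basis:
  option Q: σ_y = 1579 MPa, ρ = 8020 kg/m³
  option A: σ_y = 349.0 MPa, ρ = 8064 kg/m³
  option L: σ_y = 174.0 MPa, ρ = 1836 kg/m³
  option X: σ_y = 47.70 MPa, ρ = 2435 kg/m³
  option V: σ_y = 49.00 MPa, ρ = 2485 kg/m³
  option L: M = 7.18×10⁻³
  option Q: M = 4.95×10⁻³
  option X: M = 2.84×10⁻³
  option V: M = 2.82×10⁻³
  option A: M = 2.32×10⁻³
Highest index: option L.

option L, M = 7.18×10⁻³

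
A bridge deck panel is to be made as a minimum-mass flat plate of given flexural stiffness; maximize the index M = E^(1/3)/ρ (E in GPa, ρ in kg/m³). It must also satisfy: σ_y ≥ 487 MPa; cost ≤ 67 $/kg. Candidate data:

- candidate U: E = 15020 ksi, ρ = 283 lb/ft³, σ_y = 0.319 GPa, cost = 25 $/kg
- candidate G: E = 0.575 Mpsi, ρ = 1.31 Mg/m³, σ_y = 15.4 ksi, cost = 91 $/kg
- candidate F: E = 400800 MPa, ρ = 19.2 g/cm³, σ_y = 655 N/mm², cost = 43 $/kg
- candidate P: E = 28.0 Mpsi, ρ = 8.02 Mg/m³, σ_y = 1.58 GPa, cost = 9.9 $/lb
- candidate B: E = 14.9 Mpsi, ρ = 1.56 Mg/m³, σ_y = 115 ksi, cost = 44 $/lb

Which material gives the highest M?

Screen on constraints: σ_y ≥ 487 MPa; cost ≤ 67 $/kg. Survivors: candidate F, candidate P.
In SI units:
  candidate F: E = 400.8 GPa, ρ = 19200 kg/m³
  candidate P: E = 193.1 GPa, ρ = 8020 kg/m³
  candidate P: M = 0.721×10⁻³
  candidate F: M = 0.384×10⁻³
Highest index: candidate P.

candidate P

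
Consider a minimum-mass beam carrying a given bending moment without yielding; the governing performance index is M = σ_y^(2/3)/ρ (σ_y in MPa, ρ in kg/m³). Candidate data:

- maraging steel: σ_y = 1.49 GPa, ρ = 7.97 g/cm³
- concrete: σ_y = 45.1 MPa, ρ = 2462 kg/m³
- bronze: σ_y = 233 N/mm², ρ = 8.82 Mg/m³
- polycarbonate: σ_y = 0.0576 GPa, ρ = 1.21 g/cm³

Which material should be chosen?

Putting every candidate on a common basis:
  maraging steel: σ_y = 1490 MPa, ρ = 7970 kg/m³
  concrete: σ_y = 45.10 MPa, ρ = 2462 kg/m³
  bronze: σ_y = 233.0 MPa, ρ = 8820 kg/m³
  polycarbonate: σ_y = 57.60 MPa, ρ = 1210 kg/m³
  maraging steel: M = 16.4×10⁻³
  polycarbonate: M = 12.3×10⁻³
  concrete: M = 5.15×10⁻³
  bronze: M = 4.29×10⁻³
Maraging steel ranks first.

maraging steel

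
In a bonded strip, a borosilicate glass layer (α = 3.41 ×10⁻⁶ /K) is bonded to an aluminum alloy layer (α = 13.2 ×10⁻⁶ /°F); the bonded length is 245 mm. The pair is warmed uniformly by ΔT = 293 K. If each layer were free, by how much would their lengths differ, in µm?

aluminum alloy: α = 13.2×10⁻⁶/°F × 9/5 = 23.8×10⁻⁶/K.
Δα = |3.41 − 23.8|×10⁻⁶/K = 20.3×10⁻⁶/K.
ΔL_mismatch = Δα·L·ΔT = 20.3×10⁻⁶ × 245.0 mm × 293.0 K = 1460 µm.

1460 µm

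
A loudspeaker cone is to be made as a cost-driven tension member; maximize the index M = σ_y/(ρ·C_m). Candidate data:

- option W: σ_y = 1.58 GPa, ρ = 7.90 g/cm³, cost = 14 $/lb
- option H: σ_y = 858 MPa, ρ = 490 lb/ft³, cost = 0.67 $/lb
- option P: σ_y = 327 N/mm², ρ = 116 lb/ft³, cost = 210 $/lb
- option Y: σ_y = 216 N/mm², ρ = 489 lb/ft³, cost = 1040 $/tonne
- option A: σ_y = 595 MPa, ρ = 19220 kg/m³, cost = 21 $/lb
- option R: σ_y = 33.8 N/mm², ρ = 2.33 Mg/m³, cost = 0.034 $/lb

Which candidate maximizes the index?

option R

In SI units:
  option W: σ_y = 1580 MPa, ρ = 7900 kg/m³, cost = 30.86 $/kg
  option H: σ_y = 858.0 MPa, ρ = 7849 kg/m³, cost = 1.477 $/kg
  option P: σ_y = 327.0 MPa, ρ = 1858 kg/m³, cost = 463.0 $/kg
  option Y: σ_y = 216.0 MPa, ρ = 7833 kg/m³, cost = 1.040 $/kg
  option A: σ_y = 595.0 MPa, ρ = 19220 kg/m³, cost = 46.30 $/kg
  option R: σ_y = 33.80 MPa, ρ = 2330 kg/m³, cost = 0.07496 $/kg
  option R: M = 194 kN·m per $
  option H: M = 74.0 kN·m per $
  option Y: M = 26.5 kN·m per $
  option W: M = 6.48 kN·m per $
  option A: M = 0.669 kN·m per $
  option P: M = 0.380 kN·m per $
Option R ranks first.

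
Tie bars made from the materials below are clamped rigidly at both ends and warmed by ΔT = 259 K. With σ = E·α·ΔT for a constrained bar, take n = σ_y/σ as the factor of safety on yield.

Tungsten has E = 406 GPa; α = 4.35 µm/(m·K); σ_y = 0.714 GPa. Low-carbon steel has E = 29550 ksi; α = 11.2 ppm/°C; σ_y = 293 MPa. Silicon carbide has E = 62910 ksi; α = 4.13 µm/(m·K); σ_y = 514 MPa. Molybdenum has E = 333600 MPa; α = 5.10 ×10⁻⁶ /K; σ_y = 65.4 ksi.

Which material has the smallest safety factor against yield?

Converting E to GPa, α to ×10⁻⁶/K, σ_y to MPa, then σ and n for each:
  tungsten: E = 406.0, α = 4.35, σ_y = 714.0 → σ = 457 MPa, n = 1.56
  low-carbon steel: E = 203.7, α = 11.2, σ_y = 293.0 → σ = 591 MPa, n = 0.496
  silicon carbide: E = 433.7, α = 4.13, σ_y = 514.0 → σ = 464 MPa, n = 1.11
  molybdenum: E = 333.6, α = 5.10, σ_y = 450.9 → σ = 441 MPa, n = 1.02
The minimum is low-carbon steel at n = 0.496.

low-carbon steel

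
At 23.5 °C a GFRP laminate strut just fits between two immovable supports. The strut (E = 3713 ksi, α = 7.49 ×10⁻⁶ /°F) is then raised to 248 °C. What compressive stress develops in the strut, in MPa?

77.5 MPa

E = 3713 ksi = 25.60 GPa.
α = 7.49×10⁻⁶/°F × 9/5 = 13.5×10⁻⁶/K.
ΔT = 224.5 K. Constrained thermal stress σ = E·α·ΔT = 25.60×10³ MPa × 13.5×10⁻⁶ × 224.5 = 77.5 MPa (compressive).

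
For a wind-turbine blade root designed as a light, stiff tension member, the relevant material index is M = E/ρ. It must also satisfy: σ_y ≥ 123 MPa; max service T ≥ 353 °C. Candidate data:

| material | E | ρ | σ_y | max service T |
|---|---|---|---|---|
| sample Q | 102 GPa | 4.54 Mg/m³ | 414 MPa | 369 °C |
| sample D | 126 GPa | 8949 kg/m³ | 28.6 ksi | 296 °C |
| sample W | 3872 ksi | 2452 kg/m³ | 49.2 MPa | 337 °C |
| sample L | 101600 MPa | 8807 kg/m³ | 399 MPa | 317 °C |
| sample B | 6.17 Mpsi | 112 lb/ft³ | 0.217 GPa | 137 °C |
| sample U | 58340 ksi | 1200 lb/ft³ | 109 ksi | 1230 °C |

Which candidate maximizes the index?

Screen on constraints: σ_y ≥ 123 MPa; max service T ≥ 353 °C. Survivors: sample Q, sample U.
After converting to SI:
  sample Q: E = 102.0 GPa, ρ = 4540 kg/m³
  sample U: E = 402.2 GPa, ρ = 19220 kg/m³
  sample Q: M = 22.5 MN·m/kg
  sample U: M = 20.9 MN·m/kg
Sample Q has the largest M.

sample Q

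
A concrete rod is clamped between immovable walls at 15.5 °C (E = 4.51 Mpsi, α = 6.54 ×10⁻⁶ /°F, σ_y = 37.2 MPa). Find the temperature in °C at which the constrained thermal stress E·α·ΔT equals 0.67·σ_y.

83.6 °C

E = 4.51 Mpsi = 31.10 GPa.
α = 6.54×10⁻⁶/°F × 9/5 = 11.8×10⁻⁶/K.
E·α·ΔT = 24.92 MPa ⇒ ΔT = 24.92 / (31.10×10³ × 11.8×10⁻⁶) = 68.09 K.
T = 15.5 + 68.09 = 83.59 °C.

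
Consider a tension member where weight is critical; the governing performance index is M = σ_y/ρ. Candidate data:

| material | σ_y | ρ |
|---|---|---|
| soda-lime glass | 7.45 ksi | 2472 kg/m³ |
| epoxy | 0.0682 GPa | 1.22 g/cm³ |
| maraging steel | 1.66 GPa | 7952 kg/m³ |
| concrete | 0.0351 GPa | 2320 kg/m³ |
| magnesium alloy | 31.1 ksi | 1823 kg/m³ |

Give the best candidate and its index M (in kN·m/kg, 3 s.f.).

maraging steel, M = 209 kN·m/kg

After converting to SI:
  soda-lime glass: σ_y = 51.37 MPa, ρ = 2472 kg/m³
  epoxy: σ_y = 68.20 MPa, ρ = 1220 kg/m³
  maraging steel: σ_y = 1660 MPa, ρ = 7952 kg/m³
  concrete: σ_y = 35.10 MPa, ρ = 2320 kg/m³
  magnesium alloy: σ_y = 214.4 MPa, ρ = 1823 kg/m³
  maraging steel: M = 209 kN·m/kg
  magnesium alloy: M = 118 kN·m/kg
  epoxy: M = 55.9 kN·m/kg
  soda-lime glass: M = 20.8 kN·m/kg
  concrete: M = 15.1 kN·m/kg
Maraging steel ranks first.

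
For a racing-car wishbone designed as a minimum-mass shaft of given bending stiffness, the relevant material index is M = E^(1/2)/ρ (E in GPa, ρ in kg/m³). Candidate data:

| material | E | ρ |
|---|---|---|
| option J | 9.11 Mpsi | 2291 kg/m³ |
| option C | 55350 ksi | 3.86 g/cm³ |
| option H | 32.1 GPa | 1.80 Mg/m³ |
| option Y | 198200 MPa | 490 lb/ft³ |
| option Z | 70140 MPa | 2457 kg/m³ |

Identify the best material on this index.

option C

After converting to SI:
  option J: E = 62.81 GPa, ρ = 2291 kg/m³
  option C: E = 381.6 GPa, ρ = 3860 kg/m³
  option H: E = 32.10 GPa, ρ = 1800 kg/m³
  option Y: E = 198.2 GPa, ρ = 7849 kg/m³
  option Z: E = 70.14 GPa, ρ = 2457 kg/m³
  option C: M = 5.06×10⁻³
  option J: M = 3.46×10⁻³
  option Z: M = 3.41×10⁻³
  option H: M = 3.15×10⁻³
  option Y: M = 1.79×10⁻³
Highest index: option C.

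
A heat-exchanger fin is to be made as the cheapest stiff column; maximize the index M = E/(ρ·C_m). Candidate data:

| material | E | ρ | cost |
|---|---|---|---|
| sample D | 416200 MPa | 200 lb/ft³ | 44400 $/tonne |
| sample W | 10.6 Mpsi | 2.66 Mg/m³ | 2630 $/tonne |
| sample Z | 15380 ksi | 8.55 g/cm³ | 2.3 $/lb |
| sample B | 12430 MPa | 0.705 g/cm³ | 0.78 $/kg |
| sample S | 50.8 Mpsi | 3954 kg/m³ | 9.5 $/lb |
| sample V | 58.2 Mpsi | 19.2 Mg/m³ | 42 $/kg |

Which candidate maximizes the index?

Putting every candidate on a common basis:
  sample D: E = 416.2 GPa, ρ = 3204 kg/m³, cost = 44.40 $/kg
  sample W: E = 73.08 GPa, ρ = 2660 kg/m³, cost = 2.630 $/kg
  sample Z: E = 106.0 GPa, ρ = 8550 kg/m³, cost = 5.071 $/kg
  sample B: E = 12.43 GPa, ρ = 705.0 kg/m³, cost = 0.7800 $/kg
  sample S: E = 350.3 GPa, ρ = 3954 kg/m³, cost = 20.94 $/kg
  sample V: E = 401.3 GPa, ρ = 19200 kg/m³, cost = 42.00 $/kg
  sample B: M = 22.6 MN·m per $
  sample W: M = 10.4 MN·m per $
  sample S: M = 4.23 MN·m per $
  sample D: M = 2.93 MN·m per $
  sample Z: M = 2.45 MN·m per $
  sample V: M = 0.498 MN·m per $
The maximum is for sample B.

sample B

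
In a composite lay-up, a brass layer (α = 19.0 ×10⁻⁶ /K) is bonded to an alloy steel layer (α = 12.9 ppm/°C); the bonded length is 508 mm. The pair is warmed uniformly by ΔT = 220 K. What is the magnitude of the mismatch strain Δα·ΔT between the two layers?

1.34×10⁻³

Δα = |19.0 − 12.9|×10⁻⁶/K = 6.10×10⁻⁶/K.
Mismatch strain = Δα·ΔT = 6.10×10⁻⁶ × 220.0 = 1.34×10⁻³.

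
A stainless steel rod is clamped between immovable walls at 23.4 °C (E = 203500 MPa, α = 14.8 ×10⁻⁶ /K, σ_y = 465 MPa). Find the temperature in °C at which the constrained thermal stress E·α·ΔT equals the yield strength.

178 °C

E = 203500 MPa = 203.5 GPa.
E·α·ΔT = 465.0 MPa ⇒ ΔT = 465.0 / (203.5×10³ × 14.8×10⁻⁶) = 154.4 K.
T = 23.4 + 154.4 = 177.8 °C.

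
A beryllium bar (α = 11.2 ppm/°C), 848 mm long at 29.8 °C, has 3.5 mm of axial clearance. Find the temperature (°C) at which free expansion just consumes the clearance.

398 °C

α·L₀·ΔT = 3.5 mm ⇒ ΔT = 3.5 / (11.2×10⁻⁶ × 848.0) = 368.5 K.
T = 29.8 + 368.5 = 398.3 °C.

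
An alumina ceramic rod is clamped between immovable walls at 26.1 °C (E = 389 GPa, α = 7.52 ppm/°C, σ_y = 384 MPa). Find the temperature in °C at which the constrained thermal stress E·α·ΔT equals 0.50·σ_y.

E·α·ΔT = 192.0 MPa ⇒ ΔT = 192.0 / (389.0×10³ × 7.52×10⁻⁶) = 65.63 K.
T = 26.1 + 65.63 = 91.73 °C.

91.7 °C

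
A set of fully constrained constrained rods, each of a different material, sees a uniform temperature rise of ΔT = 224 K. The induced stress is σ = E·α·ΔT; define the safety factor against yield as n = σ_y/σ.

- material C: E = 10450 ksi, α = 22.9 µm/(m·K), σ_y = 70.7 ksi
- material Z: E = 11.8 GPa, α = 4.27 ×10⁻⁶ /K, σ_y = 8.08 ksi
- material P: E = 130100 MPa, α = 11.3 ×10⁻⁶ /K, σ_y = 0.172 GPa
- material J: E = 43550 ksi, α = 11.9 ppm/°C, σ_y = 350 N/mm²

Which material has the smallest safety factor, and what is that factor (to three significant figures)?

material J, n = 0.437

Converting E to GPa, α to ×10⁻⁶/K, σ_y to MPa, then σ and n for each:
  material C: E = 72.05, α = 22.9, σ_y = 487.5 → σ = 370 MPa, n = 1.32
  material Z: E = 11.80, α = 4.27, σ_y = 55.71 → σ = 11.3 MPa, n = 4.94
  material P: E = 130.1, α = 11.3, σ_y = 172.0 → σ = 329 MPa, n = 0.522
  material J: E = 300.3, α = 11.9, σ_y = 350.0 → σ = 800 MPa, n = 0.437
Material J has the lowest safety factor, n = 0.437.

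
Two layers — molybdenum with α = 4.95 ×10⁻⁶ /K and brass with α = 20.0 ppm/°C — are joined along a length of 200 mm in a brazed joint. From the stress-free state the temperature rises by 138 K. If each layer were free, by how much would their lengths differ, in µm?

Δα = |4.95 − 20.0|×10⁻⁶/K = 15.1×10⁻⁶/K.
ΔL_mismatch = Δα·L·ΔT = 15.1×10⁻⁶ × 200.0 mm × 138.0 K = 415 µm.

415 µm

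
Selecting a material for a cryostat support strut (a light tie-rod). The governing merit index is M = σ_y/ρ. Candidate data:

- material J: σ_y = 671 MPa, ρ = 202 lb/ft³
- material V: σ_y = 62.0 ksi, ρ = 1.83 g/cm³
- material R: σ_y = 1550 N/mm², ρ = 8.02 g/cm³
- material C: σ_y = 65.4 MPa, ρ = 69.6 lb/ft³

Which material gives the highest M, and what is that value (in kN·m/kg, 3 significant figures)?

material V, M = 234 kN·m/kg

In SI units:
  material J: σ_y = 671.0 MPa, ρ = 3236 kg/m³
  material V: σ_y = 427.5 MPa, ρ = 1830 kg/m³
  material R: σ_y = 1550 MPa, ρ = 8020 kg/m³
  material C: σ_y = 65.40 MPa, ρ = 1115 kg/m³
  material V: M = 234 kN·m/kg
  material J: M = 207 kN·m/kg
  material R: M = 193 kN·m/kg
  material C: M = 58.7 kN·m/kg
The maximum is for material V.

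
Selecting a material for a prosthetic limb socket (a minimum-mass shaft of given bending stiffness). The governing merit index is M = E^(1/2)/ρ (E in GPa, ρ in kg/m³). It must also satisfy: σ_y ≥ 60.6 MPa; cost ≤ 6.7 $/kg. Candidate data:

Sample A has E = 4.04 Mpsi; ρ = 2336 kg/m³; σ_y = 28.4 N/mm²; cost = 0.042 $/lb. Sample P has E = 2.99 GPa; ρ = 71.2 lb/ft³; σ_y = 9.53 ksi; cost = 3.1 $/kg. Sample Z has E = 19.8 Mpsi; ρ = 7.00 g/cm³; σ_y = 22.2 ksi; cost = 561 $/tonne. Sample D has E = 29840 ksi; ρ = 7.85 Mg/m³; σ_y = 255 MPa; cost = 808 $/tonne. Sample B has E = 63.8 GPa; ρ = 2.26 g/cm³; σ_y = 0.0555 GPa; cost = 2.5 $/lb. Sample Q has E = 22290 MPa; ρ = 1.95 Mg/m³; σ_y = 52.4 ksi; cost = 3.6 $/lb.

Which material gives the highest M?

sample D

Screen on constraints: σ_y ≥ 60.6 MPa; cost ≤ 6.7 $/kg. Survivors: sample P, sample Z, sample D.
In SI units:
  sample P: E = 2.990 GPa, ρ = 1141 kg/m³
  sample Z: E = 136.5 GPa, ρ = 7000 kg/m³
  sample D: E = 205.7 GPa, ρ = 7850 kg/m³
  sample D: M = 1.83×10⁻³
  sample Z: M = 1.67×10⁻³
  sample P: M = 1.52×10⁻³
The maximum is for sample D.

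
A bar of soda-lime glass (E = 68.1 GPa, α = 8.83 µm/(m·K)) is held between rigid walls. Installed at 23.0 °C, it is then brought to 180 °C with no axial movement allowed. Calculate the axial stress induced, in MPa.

94.4 MPa

ΔT = 157.0 K. Constrained thermal stress σ = E·α·ΔT = 68.10×10³ MPa × 8.83×10⁻⁶ × 157.0 = 94.4 MPa (compressive).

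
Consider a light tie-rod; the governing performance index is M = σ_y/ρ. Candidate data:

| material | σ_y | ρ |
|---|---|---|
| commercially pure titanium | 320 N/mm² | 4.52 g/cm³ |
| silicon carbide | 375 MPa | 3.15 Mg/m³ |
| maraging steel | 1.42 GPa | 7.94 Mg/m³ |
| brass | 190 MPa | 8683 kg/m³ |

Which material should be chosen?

maraging steel

Putting every candidate on a common basis:
  commercially pure titanium: σ_y = 320.0 MPa, ρ = 4520 kg/m³
  silicon carbide: σ_y = 375.0 MPa, ρ = 3150 kg/m³
  maraging steel: σ_y = 1420 MPa, ρ = 7940 kg/m³
  brass: σ_y = 190.0 MPa, ρ = 8683 kg/m³
  maraging steel: M = 179 kN·m/kg
  silicon carbide: M = 119 kN·m/kg
  commercially pure titanium: M = 70.8 kN·m/kg
  brass: M = 21.9 kN·m/kg
Maraging steel has the largest M.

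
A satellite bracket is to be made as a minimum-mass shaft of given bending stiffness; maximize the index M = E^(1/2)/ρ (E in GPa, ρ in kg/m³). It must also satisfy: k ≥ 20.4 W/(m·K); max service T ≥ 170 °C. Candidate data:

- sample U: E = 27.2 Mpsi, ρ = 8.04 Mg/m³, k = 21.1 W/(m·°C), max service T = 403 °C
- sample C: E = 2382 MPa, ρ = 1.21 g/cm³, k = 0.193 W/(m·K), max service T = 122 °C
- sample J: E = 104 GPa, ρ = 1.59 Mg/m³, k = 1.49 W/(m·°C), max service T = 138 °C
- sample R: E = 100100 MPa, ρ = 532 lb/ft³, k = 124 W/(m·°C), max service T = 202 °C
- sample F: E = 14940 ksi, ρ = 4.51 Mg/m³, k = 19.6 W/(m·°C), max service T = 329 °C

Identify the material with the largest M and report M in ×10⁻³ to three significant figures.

Screen on constraints: k ≥ 20.4 W/(m·K); max service T ≥ 170 °C. Survivors: sample U, sample R.
Convert each candidate to consistent units, then evaluate M:
  sample U: E = 187.5 GPa, ρ = 8040 kg/m³
  sample R: E = 100.1 GPa, ρ = 8522 kg/m³
  sample U: M = 1.70×10⁻³
  sample R: M = 1.17×10⁻³
Sample U ranks first.

sample U, M = 1.70×10⁻³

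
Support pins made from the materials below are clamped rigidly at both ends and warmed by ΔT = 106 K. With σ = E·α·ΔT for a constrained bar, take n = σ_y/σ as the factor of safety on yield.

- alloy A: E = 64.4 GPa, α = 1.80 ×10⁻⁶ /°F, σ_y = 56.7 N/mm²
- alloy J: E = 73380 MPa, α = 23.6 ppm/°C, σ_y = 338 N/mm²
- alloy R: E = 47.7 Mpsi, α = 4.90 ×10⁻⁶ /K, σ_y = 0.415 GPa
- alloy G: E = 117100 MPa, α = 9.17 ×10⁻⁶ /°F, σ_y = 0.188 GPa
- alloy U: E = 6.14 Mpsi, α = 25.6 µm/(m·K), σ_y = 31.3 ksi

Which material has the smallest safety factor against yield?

With everything in SI (GPa, ×10⁻⁶/K, MPa):
  alloy A: E = 64.40, α = 3.24, σ_y = 56.70 → σ = 22.1 MPa, n = 2.56
  alloy J: E = 73.38, α = 23.6, σ_y = 338.0 → σ = 184 MPa, n = 1.84
  alloy R: E = 328.9, α = 4.90, σ_y = 415.0 → σ = 171 MPa, n = 2.43
  alloy G: E = 117.1, α = 16.5, σ_y = 188.0 → σ = 205 MPa, n = 0.918
  alloy U: E = 42.33, α = 25.6, σ_y = 215.8 → σ = 115 MPa, n = 1.88
The minimum is alloy G at n = 0.918.

alloy G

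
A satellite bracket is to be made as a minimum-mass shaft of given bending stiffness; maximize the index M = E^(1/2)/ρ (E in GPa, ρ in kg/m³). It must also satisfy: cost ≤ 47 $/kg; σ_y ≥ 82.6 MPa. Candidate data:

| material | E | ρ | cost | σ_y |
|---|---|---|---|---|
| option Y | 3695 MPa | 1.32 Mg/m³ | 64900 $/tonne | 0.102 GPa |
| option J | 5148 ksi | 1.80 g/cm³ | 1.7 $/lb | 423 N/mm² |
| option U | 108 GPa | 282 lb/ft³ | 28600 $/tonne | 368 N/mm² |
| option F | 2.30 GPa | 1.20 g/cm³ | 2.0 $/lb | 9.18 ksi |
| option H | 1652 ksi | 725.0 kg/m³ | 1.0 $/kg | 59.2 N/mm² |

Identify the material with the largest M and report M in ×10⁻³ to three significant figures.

Screen on constraints: cost ≤ 47 $/kg; σ_y ≥ 82.6 MPa. Survivors: option J, option U.
Putting every candidate on a common basis:
  option J: E = 35.49 GPa, ρ = 1800 kg/m³
  option U: E = 108.0 GPa, ρ = 4517 kg/m³
  option J: M = 3.31×10⁻³
  option U: M = 2.30×10⁻³
Option J ranks first.

option J, M = 3.31×10⁻³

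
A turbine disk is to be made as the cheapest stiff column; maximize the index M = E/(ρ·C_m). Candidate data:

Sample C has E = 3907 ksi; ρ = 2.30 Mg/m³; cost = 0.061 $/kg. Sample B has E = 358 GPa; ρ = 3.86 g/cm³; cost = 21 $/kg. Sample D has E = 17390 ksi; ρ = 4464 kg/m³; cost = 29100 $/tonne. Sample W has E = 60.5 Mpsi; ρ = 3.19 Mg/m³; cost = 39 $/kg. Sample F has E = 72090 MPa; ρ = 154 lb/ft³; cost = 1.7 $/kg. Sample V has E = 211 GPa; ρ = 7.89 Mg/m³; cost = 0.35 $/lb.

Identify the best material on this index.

Normalizing units and computing the index:
  sample C: E = 26.94 GPa, ρ = 2300 kg/m³, cost = 0.06100 $/kg
  sample B: E = 358.0 GPa, ρ = 3860 kg/m³, cost = 21.00 $/kg
  sample D: E = 119.9 GPa, ρ = 4464 kg/m³, cost = 29.10 $/kg
  sample W: E = 417.1 GPa, ρ = 3190 kg/m³, cost = 39.00 $/kg
  sample F: E = 72.09 GPa, ρ = 2467 kg/m³, cost = 1.700 $/kg
  sample V: E = 211.0 GPa, ρ = 7890 kg/m³, cost = 0.7716 $/kg
  sample C: M = 192 MN·m per $
  sample V: M = 34.7 MN·m per $
  sample F: M = 17.2 MN·m per $
  sample B: M = 4.42 MN·m per $
  sample W: M = 3.35 MN·m per $
  sample D: M = 0.923 MN·m per $
Sample C ranks first.

sample C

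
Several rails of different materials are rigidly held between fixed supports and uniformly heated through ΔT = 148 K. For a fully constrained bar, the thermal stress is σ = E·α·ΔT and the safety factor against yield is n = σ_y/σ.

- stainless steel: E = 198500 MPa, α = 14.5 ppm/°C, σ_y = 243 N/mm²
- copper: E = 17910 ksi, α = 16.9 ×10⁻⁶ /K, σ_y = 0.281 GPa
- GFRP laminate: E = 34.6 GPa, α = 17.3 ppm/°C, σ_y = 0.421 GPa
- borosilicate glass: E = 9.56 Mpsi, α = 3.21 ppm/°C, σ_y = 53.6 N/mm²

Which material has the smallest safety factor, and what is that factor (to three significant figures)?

Per material, after unit conversion:
  stainless steel: E = 198.5, α = 14.5, σ_y = 243.0 → σ = 426 MPa, n = 0.570
  copper: E = 123.5, α = 16.9, σ_y = 281.0 → σ = 309 MPa, n = 0.910
  GFRP laminate: E = 34.60, α = 17.3, σ_y = 421.0 → σ = 88.6 MPa, n = 4.75
  borosilicate glass: E = 65.91, α = 3.21, σ_y = 53.60 → σ = 31.3 MPa, n = 1.71
The minimum is stainless steel at n = 0.570.

stainless steel, n = 0.570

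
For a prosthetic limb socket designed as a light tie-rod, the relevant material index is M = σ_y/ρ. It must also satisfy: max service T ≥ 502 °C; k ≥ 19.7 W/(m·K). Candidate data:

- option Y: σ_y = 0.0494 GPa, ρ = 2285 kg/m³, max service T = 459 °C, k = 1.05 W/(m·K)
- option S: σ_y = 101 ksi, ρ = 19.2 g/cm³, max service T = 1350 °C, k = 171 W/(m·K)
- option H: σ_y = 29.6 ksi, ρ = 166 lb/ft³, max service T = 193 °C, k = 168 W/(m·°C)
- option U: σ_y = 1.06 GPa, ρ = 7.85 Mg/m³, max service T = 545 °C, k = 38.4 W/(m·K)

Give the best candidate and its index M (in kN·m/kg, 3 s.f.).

Screen on constraints: max service T ≥ 502 °C; k ≥ 19.7 W/(m·K). Survivors: option S, option U.
After converting to SI:
  option S: σ_y = 696.4 MPa, ρ = 19200 kg/m³
  option U: σ_y = 1060 MPa, ρ = 7850 kg/m³
  option U: M = 135 kN·m/kg
  option S: M = 36.3 kN·m/kg
Option U has the largest M.

option U, M = 135 kN·m/kg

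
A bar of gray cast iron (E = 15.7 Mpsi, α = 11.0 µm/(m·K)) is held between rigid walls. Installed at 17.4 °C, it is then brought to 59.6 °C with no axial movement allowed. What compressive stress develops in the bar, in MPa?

50.2 MPa

E = 15.7 Mpsi = 108.2 GPa.
ΔT = 42.20 K. Constrained thermal stress σ = E·α·ΔT = 108.2×10³ MPa × 11.0×10⁻⁶ × 42.20 = 50.2 MPa (compressive).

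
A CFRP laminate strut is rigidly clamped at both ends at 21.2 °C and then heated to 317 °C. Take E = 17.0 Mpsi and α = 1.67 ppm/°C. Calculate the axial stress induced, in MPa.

57.9 MPa

E = 17.0 Mpsi = 117.2 GPa.
ΔT = 295.8 K. Constrained thermal stress σ = E·α·ΔT = 117.2×10³ MPa × 1.67×10⁻⁶ × 295.8 = 57.9 MPa (compressive).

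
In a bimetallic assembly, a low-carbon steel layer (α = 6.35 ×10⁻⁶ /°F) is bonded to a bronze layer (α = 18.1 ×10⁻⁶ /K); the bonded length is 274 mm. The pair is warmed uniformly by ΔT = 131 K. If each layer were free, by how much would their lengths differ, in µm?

low-carbon steel: α = 6.35×10⁻⁶/°F × 9/5 = 11.4×10⁻⁶/K.
Δα = |11.4 − 18.1|×10⁻⁶/K = 6.67×10⁻⁶/K.
ΔL_mismatch = Δα·L·ΔT = 6.67×10⁻⁶ × 274.0 mm × 131.0 K = 239 µm.

239 µm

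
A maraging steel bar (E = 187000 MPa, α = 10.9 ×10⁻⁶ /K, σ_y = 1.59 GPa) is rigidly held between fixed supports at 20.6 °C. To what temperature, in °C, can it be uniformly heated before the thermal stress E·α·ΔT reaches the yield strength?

801 °C

E = 187000 MPa = 187.0 GPa.
σ_y = 1.59 GPa = 1590 MPa.
E·α·ΔT = 1590 MPa ⇒ ΔT = 1590 / (187.0×10³ × 10.9×10⁻⁶) = 780.1 K.
T = 20.6 + 780.1 = 800.7 °C.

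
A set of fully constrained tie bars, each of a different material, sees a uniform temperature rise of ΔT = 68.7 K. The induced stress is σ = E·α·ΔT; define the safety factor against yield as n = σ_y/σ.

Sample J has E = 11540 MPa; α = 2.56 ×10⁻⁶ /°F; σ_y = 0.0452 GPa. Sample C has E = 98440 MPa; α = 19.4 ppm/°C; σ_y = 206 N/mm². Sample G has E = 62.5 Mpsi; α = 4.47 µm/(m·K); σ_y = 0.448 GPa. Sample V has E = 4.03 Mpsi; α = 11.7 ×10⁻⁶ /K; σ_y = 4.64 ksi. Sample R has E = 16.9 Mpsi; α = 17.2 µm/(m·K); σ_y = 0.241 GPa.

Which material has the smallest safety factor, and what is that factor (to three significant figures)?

Per material, after unit conversion:
  sample J: E = 11.54, α = 4.61, σ_y = 45.20 → σ = 3.65 MPa, n = 12.4
  sample C: E = 98.44, α = 19.4, σ_y = 206.0 → σ = 131 MPa, n = 1.57
  sample G: E = 430.9, α = 4.47, σ_y = 448.0 → σ = 132 MPa, n = 3.39
  sample V: E = 27.79, α = 11.7, σ_y = 31.99 → σ = 22.3 MPa, n = 1.43
  sample R: E = 116.5, α = 17.2, σ_y = 241.0 → σ = 138 MPa, n = 1.75
Sample V has the lowest safety factor, n = 1.43.

sample V, n = 1.43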